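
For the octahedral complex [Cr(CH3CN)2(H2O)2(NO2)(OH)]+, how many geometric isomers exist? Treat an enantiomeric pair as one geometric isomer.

The six octahedral sites form three mutually perpendicular trans pairs.
There are 6 geometric isomers: CH3CN trans, H2O trans; CH3CN trans, H2O cis; CH3CN cis, H2O cis (3 arrangements, 2 chiral); CH3CN cis, H2O trans.

6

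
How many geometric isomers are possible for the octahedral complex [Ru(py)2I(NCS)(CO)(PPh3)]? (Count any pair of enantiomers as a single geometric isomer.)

An octahedron has six vertices in three trans pairs; every non-trans pair is cis.
Exhaustive case analysis gives 9 geometric isomers.

9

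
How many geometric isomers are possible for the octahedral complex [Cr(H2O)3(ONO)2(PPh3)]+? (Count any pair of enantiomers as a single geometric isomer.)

The six octahedral sites form three mutually perpendicular trans pairs.
Systematic placement gives 3 geometric isomers: H2O mer, ONO cis; H2O mer, ONO trans; H2O fac, ONO cis.

3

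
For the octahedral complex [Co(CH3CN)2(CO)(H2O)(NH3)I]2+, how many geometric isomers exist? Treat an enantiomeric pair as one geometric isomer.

9

In an octahedral complex each vertex has one trans partner and four cis neighbours.
Placing the ligands in turn and identifying arrangements related by rotation or reflection leaves 9 distinct geometric isomers.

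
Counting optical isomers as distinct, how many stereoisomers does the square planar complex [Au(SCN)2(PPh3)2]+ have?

2

There are 2 geometric isomers: SCN cis; SCN trans.
Each arrangement has an internal mirror plane or centre of symmetry, so none is chiral.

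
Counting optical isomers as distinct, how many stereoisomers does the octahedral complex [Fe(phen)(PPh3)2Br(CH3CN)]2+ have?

The six octahedral sites form three mutually perpendicular trans pairs.
Each phen is bidentate and must span two cis positions.
Systematic placement gives 4 geometric isomers: PPh3 cis (3 arrangements, 2 chiral); PPh3 trans.
Of these, 2 lack any improper symmetry element and so occur as enantiomeric pairs, giving 4 + 2 = 6 stereoisomers in total.

6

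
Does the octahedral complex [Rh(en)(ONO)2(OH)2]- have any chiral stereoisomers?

yes

The six octahedral sites form three mutually perpendicular trans pairs.
Each en is bidentate and must span two cis positions.
Working through the distinct placements yields 3 geometric isomers: ONO cis, OH trans; ONO cis, OH cis (chiral); ONO trans, OH cis.
One of these lacks any improper symmetry element and so occurs as an enantiomeric pair, giving 3 + 1 = 4 stereoisomers in total.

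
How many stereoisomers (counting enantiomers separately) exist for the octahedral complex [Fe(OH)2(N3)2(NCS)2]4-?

In an octahedral complex each vertex has one trans partner and four cis neighbours.
There are 5 geometric isomers: OH trans, N3 trans, NCS trans; OH cis, N3 trans, NCS cis; OH trans, N3 cis, NCS cis; OH cis, N3 cis, NCS cis (chiral); OH cis, N3 cis, NCS trans.
One of these lacks any improper symmetry element and so occurs as an enantiomeric pair, giving 5 + 1 = 6 stereoisomers in total.

6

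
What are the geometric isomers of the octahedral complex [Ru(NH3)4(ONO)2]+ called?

cis and trans

There are 2 geometric isomers: ONO trans; ONO cis.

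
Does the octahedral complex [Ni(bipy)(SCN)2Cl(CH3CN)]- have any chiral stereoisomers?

yes

The six octahedral sites form three mutually perpendicular trans pairs.
Each bipy is bidentate and must span two cis positions.
There are 4 geometric isomers: SCN cis (3 arrangements, 2 chiral); SCN trans.
Of these, 2 lack any improper symmetry element and so occur as enantiomeric pairs, giving 4 + 2 = 6 stereoisomers in total.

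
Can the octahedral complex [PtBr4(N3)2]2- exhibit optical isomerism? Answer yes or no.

no

In an octahedral complex each vertex has one trans partner and four cis neighbours.
The distinct arrangements are (2 in all): N3 trans; N3 cis.
Each arrangement has an internal mirror plane or centre of symmetry, so none is chiral.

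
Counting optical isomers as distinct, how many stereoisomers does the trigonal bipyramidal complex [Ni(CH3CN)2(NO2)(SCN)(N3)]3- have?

In a trigonal bipyramid the two axial positions differ from the three equatorial ones.
Exhaustive case analysis gives 7 geometric isomers.
Of these, 3 lack any improper symmetry element and so occur as enantiomeric pairs, giving 7 + 3 = 10 stereoisomers in total.

10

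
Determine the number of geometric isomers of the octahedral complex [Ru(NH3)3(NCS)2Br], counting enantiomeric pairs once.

The six octahedral sites form three mutually perpendicular trans pairs.
Systematic placement gives 3 geometric isomers: NH3 mer, NCS cis; NH3 mer, NCS trans; NH3 fac, NCS cis.

3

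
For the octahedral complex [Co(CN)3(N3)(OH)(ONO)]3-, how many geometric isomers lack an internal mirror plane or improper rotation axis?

1

In an octahedral complex each vertex has one trans partner and four cis neighbours.
Systematic placement gives 4 geometric isomers: CN mer (3 arrangements); CN fac (chiral).
One of these lacks any improper symmetry element and so occurs as an enantiomeric pair, giving 4 + 1 = 5 stereoisomers in total.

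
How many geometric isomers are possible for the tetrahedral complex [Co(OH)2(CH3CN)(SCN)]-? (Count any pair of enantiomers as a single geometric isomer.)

All four vertices of a tetrahedron are equivalent and mutually adjacent, so cis/trans isomerism cannot arise.
Only one geometric arrangement is possible.

1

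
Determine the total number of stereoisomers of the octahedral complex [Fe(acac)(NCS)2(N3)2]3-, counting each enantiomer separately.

4

An octahedron has six vertices in three trans pairs; every non-trans pair is cis.
Each acac is bidentate and must span two cis positions.
Systematic placement gives 3 geometric isomers: NCS cis, N3 trans; NCS cis, N3 cis (chiral); NCS trans, N3 cis.
One of these lacks any improper symmetry element and so occurs as an enantiomeric pair, giving 3 + 1 = 4 stereoisomers in total.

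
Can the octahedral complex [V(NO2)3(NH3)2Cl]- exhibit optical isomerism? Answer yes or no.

In an octahedral complex each vertex has one trans partner and four cis neighbours.
There are 3 geometric isomers: NO2 mer, NH3 cis; NO2 mer, NH3 trans; NO2 fac, NH3 cis.
Each arrangement has an internal mirror plane or centre of symmetry, so none is chiral.

no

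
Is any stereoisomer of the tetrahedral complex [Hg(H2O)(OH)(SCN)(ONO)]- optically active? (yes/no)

yes

In a tetrahedral complex all four positions are equivalent and every pair of ligands is adjacent — there is no cis/trans distinction.
Only one geometric arrangement is possible; it has no improper symmetry element, so it exists as a pair of enantiomers (2 stereoisomers).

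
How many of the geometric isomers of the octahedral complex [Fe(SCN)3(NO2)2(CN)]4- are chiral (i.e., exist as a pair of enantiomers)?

0

There are 3 geometric isomers: SCN mer, NO2 cis; SCN mer, NO2 trans; SCN fac, NO2 cis.
Each arrangement has an internal mirror plane or centre of symmetry, so none is chiral.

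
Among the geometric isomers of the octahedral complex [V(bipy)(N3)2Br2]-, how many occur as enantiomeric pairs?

An octahedron has six vertices in three trans pairs; every non-trans pair is cis.
Each bipy is bidentate and must span two cis positions.
Systematic placement gives 3 geometric isomers: N3 cis, Br trans; N3 cis, Br cis (chiral); N3 trans, Br cis.
One of these lacks any improper symmetry element and so occurs as an enantiomeric pair, giving 3 + 1 = 4 stereoisomers in total.

1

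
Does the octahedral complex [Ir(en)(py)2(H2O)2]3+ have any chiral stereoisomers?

Each en is bidentate and must span two cis positions.
Working through the distinct placements yields 3 geometric isomers: py cis, H2O trans; py trans, H2O cis; py cis, H2O cis (chiral).
One of these lacks any improper symmetry element and so occurs as an enantiomeric pair, giving 3 + 1 = 4 stereoisomers in total.

yes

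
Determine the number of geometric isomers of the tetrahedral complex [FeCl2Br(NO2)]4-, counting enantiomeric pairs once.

In a tetrahedral complex all four positions are equivalent and every pair of ligands is adjacent — there is no cis/trans distinction.
Only one geometric arrangement is possible.

1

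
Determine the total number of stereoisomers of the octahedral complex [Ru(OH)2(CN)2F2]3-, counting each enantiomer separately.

An octahedron has six vertices in three trans pairs; every non-trans pair is cis.
The distinct arrangements are (5 in all): OH trans, CN trans, F trans; OH cis, CN trans, F cis; OH trans, CN cis, F cis; OH cis, CN cis, F cis (chiral); OH cis, CN cis, F trans.
One of these lacks any improper symmetry element and so occurs as an enantiomeric pair, giving 5 + 1 = 6 stereoisomers in total.

6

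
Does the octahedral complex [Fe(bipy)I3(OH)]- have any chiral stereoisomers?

Each bipy is bidentate and must span two cis positions.
There are 2 geometric isomers: I mer; I fac.
Each arrangement has an internal mirror plane or centre of symmetry, so none is chiral.

no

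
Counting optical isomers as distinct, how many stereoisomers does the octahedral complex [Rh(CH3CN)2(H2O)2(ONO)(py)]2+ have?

In an octahedral complex each vertex has one trans partner and four cis neighbours.
The distinct arrangements are (6 in all): CH3CN trans, H2O trans; CH3CN trans, H2O cis; CH3CN cis, H2O cis (3 arrangements, 2 chiral); CH3CN cis, H2O trans.
Of these, 2 lack any improper symmetry element and so occur as enantiomeric pairs, giving 6 + 2 = 8 stereoisomers in total.

8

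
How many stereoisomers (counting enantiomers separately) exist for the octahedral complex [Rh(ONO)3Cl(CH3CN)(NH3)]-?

The distinct arrangements are (4 in all): ONO mer (3 arrangements); ONO fac (chiral).
One of these lacks any improper symmetry element and so occurs as an enantiomeric pair, giving 4 + 1 = 5 stereoisomers in total.

5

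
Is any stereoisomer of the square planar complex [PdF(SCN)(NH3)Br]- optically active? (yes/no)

no

In a square planar complex each vertex has one trans partner and two cis neighbours.
Working through the distinct placements yields 3 geometric isomers: (Br/NH3 trans, F/SCN trans); (Br/SCN trans, F/NH3 trans); (Br/F trans, NH3/SCN trans).
Each arrangement has an internal mirror plane or centre of symmetry, so none is chiral.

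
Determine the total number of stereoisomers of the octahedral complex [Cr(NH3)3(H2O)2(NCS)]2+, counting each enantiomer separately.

3

An octahedron has six vertices in three trans pairs; every non-trans pair is cis.
There are 3 geometric isomers: NH3 mer, H2O trans; NH3 mer, H2O cis; NH3 fac, H2O cis.
Each arrangement has an internal mirror plane or centre of symmetry, so none is chiral.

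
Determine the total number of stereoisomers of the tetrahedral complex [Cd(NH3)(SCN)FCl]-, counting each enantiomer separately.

In a tetrahedral complex all four positions are equivalent and every pair of ligands is adjacent — there is no cis/trans distinction.
Only one geometric arrangement is possible; it has no improper symmetry element, so it exists as a pair of enantiomers (2 stereoisomers).

2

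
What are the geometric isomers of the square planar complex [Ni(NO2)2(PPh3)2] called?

A square has two trans pairs of vertices; adjacent vertices are cis.
There are 2 geometric isomers: NO2 cis; NO2 trans.

cis and trans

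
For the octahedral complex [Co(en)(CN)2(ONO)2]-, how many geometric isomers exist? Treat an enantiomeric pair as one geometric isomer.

3

In an octahedral complex each vertex has one trans partner and four cis neighbours.
Each en is bidentate and must span two cis positions.
Systematic placement gives 3 geometric isomers: CN trans, ONO cis; CN cis, ONO cis (chiral); CN cis, ONO trans.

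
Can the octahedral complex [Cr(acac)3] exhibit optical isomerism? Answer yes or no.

Each acac is bidentate and must span two cis positions.
Only one geometric arrangement is possible; it has no improper symmetry element, so it exists as a pair of enantiomers (2 stereoisomers).

yes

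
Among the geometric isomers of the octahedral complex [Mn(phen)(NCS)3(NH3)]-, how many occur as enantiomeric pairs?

0

In an octahedral complex each vertex has one trans partner and four cis neighbours.
Each phen is bidentate and must span two cis positions.
Working through the distinct placements yields 2 geometric isomers: NCS mer; NCS fac.
Each arrangement has an internal mirror plane or centre of symmetry, so none is chiral.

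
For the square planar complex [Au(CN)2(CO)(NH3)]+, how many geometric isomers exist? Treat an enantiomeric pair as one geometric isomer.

2

In a square planar complex each vertex has one trans partner and two cis neighbours.
Systematic placement gives 2 geometric isomers: CN cis; CN trans.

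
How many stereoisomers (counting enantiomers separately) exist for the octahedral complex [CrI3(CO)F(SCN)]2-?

5

An octahedron has six vertices in three trans pairs; every non-trans pair is cis.
There are 4 geometric isomers: I mer (3 arrangements); I fac (chiral).
One of these lacks any improper symmetry element and so occurs as an enantiomeric pair, giving 4 + 1 = 5 stereoisomers in total.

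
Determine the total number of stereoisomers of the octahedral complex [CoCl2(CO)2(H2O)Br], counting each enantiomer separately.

8

An octahedron has six vertices in three trans pairs; every non-trans pair is cis.
Systematic placement gives 6 geometric isomers: Cl cis, CO cis (3 arrangements, 2 chiral); Cl trans, CO cis; Cl cis, CO trans; Cl trans, CO trans.
Of these, 2 lack any improper symmetry element and so occur as enantiomeric pairs, giving 6 + 2 = 8 stereoisomers in total.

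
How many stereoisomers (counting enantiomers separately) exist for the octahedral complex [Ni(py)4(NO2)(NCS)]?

2

An octahedron has six vertices in three trans pairs; every non-trans pair is cis.
Working through the distinct placements yields 2 geometric isomers: NO2 and NCS mutually trans; NO2 and NCS mutually cis.
Each arrangement has an internal mirror plane or centre of symmetry, so none is chiral.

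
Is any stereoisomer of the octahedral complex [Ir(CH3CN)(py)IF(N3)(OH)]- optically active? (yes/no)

Exhaustive case analysis gives 15 geometric isomers.
Of these, 15 lack any improper symmetry element and so occur as enantiomeric pairs, giving 15 + 15 = 30 stereoisomers in total.

yes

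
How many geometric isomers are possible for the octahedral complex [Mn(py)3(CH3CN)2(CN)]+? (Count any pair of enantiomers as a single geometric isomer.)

In an octahedral complex each vertex has one trans partner and four cis neighbours.
Working through the distinct placements yields 3 geometric isomers: py mer, CH3CN trans; py mer, CH3CN cis; py fac, CH3CN cis.

3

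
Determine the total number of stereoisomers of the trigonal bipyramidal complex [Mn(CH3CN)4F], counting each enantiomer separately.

There are 2 geometric isomers: F equatorial; F axial.
Each arrangement has an internal mirror plane or centre of symmetry, so none is chiral.

2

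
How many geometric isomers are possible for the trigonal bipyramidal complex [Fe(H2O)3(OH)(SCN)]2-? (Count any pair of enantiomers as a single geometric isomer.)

4

A trigonal bipyramid has two axial and three equatorial sites, which are chemically inequivalent.
The distinct arrangements are (4 in all): OH equatorial, SCN equatorial; OH axial, SCN equatorial; OH equatorial, SCN axial; OH axial, SCN axial.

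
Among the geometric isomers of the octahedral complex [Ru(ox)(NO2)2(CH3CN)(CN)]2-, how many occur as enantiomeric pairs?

An octahedron has six vertices in three trans pairs; every non-trans pair is cis.
Each ox is bidentate and must span two cis positions.
There are 4 geometric isomers: NO2 cis (3 arrangements, 2 chiral); NO2 trans.
Of these, 2 lack any improper symmetry element and so occur as enantiomeric pairs, giving 4 + 2 = 6 stereoisomers in total.

2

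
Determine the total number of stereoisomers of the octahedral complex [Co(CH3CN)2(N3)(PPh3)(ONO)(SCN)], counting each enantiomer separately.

15

An octahedron has six vertices in three trans pairs; every non-trans pair is cis.
Placing the ligands in turn and identifying arrangements related by rotation or reflection leaves 9 distinct geometric isomers.
Of these, 6 lack any improper symmetry element and so occur as enantiomeric pairs, giving 9 + 6 = 15 stereoisomers in total.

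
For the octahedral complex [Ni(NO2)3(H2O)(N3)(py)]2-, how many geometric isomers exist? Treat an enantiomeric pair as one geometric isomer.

4

In an octahedral complex each vertex has one trans partner and four cis neighbours.
Working through the distinct placements yields 4 geometric isomers: NO2 mer (3 arrangements); NO2 fac (chiral).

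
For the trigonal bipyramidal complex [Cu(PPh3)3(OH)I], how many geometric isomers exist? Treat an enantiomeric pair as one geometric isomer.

4

In a trigonal bipyramid the two axial positions differ from the three equatorial ones.
Systematic placement gives 4 geometric isomers: OH axial, I axial; OH equatorial, I axial; OH axial, I equatorial; OH equatorial, I equatorial.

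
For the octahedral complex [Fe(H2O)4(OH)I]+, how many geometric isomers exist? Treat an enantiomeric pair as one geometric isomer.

2

The six octahedral sites form three mutually perpendicular trans pairs.
Systematic placement gives 2 geometric isomers: OH and I mutually trans; OH and I mutually cis.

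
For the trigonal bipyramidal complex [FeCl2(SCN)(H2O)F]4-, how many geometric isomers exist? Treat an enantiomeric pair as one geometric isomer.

7

In a trigonal bipyramid the two axial positions differ from the three equatorial ones.
Placing the ligands in turn and identifying arrangements related by rotation or reflection leaves 7 distinct geometric isomers.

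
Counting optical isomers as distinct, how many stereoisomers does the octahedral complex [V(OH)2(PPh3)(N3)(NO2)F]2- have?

15

The six octahedral sites form three mutually perpendicular trans pairs.
Exhaustive case analysis gives 9 geometric isomers.
Of these, 6 lack any improper symmetry element and so occur as enantiomeric pairs, giving 9 + 6 = 15 stereoisomers in total.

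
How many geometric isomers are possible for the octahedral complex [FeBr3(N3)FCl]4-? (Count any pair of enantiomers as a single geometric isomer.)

The six octahedral sites form three mutually perpendicular trans pairs.
There are 4 geometric isomers: Br mer (3 arrangements); Br fac (chiral).

4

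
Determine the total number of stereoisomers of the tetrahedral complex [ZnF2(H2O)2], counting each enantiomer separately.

In a tetrahedral complex all four positions are equivalent and every pair of ligands is adjacent — there is no cis/trans distinction.
Only one geometric arrangement is possible.

1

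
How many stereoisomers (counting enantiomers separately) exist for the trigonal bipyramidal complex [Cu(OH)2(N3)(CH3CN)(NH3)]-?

In a trigonal bipyramid the two axial positions differ from the three equatorial ones.
Systematic enumeration (placing each ligand type in turn and discarding arrangements equivalent by rotation or reflection) gives 7 geometric isomers.
Of these, 3 lack any improper symmetry element and so occur as enantiomeric pairs, giving 7 + 3 = 10 stereoisomers in total.

10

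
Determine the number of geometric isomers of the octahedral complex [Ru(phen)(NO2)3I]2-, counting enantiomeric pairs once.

In an octahedral complex each vertex has one trans partner and four cis neighbours.
Each phen is bidentate and must span two cis positions.
The distinct arrangements are (2 in all): NO2 fac; NO2 mer.

2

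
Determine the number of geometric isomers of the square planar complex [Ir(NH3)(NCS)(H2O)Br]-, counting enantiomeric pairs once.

3

In a square planar complex each vertex has one trans partner and two cis neighbours.
Working through the distinct placements yields 3 geometric isomers: (Br/NCS trans, H2O/NH3 trans); (Br/NH3 trans, H2O/NCS trans); (Br/H2O trans, NCS/NH3 trans).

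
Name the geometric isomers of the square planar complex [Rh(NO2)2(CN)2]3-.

cis and trans

A square has two trans pairs of vertices; adjacent vertices are cis.
The distinct arrangements are (2 in all): NO2 cis; NO2 trans.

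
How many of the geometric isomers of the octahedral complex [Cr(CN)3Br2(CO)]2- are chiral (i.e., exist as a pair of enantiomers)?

0

An octahedron has six vertices in three trans pairs; every non-trans pair is cis.
There are 3 geometric isomers: CN mer, Br trans; CN fac, Br cis; CN mer, Br cis.
Each arrangement has an internal mirror plane or centre of symmetry, so none is chiral.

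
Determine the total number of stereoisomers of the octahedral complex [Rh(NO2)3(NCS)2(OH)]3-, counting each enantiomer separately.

The six octahedral sites form three mutually perpendicular trans pairs.
The distinct arrangements are (3 in all): NO2 mer, NCS trans; NO2 fac, NCS cis; NO2 mer, NCS cis.
Each arrangement has an internal mirror plane or centre of symmetry, so none is chiral.

3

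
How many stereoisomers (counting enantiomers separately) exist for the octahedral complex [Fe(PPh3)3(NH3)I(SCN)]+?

In an octahedral complex each vertex has one trans partner and four cis neighbours.
There are 4 geometric isomers: PPh3 mer (3 arrangements); PPh3 fac (chiral).
One of these lacks any improper symmetry element and so occurs as an enantiomeric pair, giving 4 + 1 = 5 stereoisomers in total.

5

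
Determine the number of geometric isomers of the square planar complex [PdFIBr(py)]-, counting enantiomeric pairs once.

In a square planar complex each vertex has one trans partner and two cis neighbours.
The distinct arrangements are (3 in all): (Br/I trans, F/py trans); (Br/py trans, F/I trans); (Br/F trans, I/py trans).

3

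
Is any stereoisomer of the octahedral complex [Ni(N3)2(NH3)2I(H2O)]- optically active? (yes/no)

In an octahedral complex each vertex has one trans partner and four cis neighbours.
Working through the distinct placements yields 6 geometric isomers: N3 trans, NH3 trans; N3 cis, NH3 cis (3 arrangements, 2 chiral); N3 cis, NH3 trans; N3 trans, NH3 cis.
Of these, 2 lack any improper symmetry element and so occur as enantiomeric pairs, giving 6 + 2 = 8 stereoisomers in total.

yes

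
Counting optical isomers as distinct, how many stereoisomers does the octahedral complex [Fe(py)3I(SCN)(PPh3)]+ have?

5

The six octahedral sites form three mutually perpendicular trans pairs.
There are 4 geometric isomers: py mer (3 arrangements); py fac (chiral).
One of these lacks any improper symmetry element and so occurs as an enantiomeric pair, giving 4 + 1 = 5 stereoisomers in total.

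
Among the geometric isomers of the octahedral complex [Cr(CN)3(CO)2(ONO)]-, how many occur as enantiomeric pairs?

There are 3 geometric isomers: CN mer, CO cis; CN mer, CO trans; CN fac, CO cis.
Each arrangement has an internal mirror plane or centre of symmetry, so none is chiral.

0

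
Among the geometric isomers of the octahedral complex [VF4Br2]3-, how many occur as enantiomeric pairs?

The six octahedral sites form three mutually perpendicular trans pairs.
The distinct arrangements are (2 in all): Br trans; Br cis.
Each arrangement has an internal mirror plane or centre of symmetry, so none is chiral.

0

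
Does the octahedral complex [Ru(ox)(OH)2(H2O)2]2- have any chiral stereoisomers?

yes

An octahedron has six vertices in three trans pairs; every non-trans pair is cis.
Each ox is bidentate and must span two cis positions.
Working through the distinct placements yields 3 geometric isomers: OH cis, H2O trans; OH cis, H2O cis (chiral); OH trans, H2O cis.
One of these lacks any improper symmetry element and so occurs as an enantiomeric pair, giving 3 + 1 = 4 stereoisomers in total.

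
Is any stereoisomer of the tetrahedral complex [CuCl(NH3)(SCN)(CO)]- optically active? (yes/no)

yes

All four vertices of a tetrahedron are equivalent and mutually adjacent, so cis/trans isomerism cannot arise.
Only one geometric arrangement is possible; it has no improper symmetry element, so it exists as a pair of enantiomers (2 stereoisomers).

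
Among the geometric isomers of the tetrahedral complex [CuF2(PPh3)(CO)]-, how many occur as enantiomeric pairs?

0

All four vertices of a tetrahedron are equivalent and mutually adjacent, so cis/trans isomerism cannot arise.
Only one geometric arrangement is possible.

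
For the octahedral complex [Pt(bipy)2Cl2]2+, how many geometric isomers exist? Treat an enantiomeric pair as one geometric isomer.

2

An octahedron has six vertices in three trans pairs; every non-trans pair is cis.
Each bipy is bidentate and must span two cis positions.
There are 2 geometric isomers: Cl trans; Cl cis (chiral).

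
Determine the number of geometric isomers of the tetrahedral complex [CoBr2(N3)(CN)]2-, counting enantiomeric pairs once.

Only one geometric arrangement is possible.

1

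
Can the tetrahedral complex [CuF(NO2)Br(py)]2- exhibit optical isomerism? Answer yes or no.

All four vertices of a tetrahedron are equivalent and mutually adjacent, so cis/trans isomerism cannot arise.
Only one geometric arrangement is possible; it has no improper symmetry element, so it exists as a pair of enantiomers (2 stereoisomers).

yes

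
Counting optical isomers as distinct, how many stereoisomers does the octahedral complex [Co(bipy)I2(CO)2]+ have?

4

Each bipy is bidentate and must span two cis positions.
The distinct arrangements are (3 in all): I cis, CO trans; I cis, CO cis (chiral); I trans, CO cis.
One of these lacks any improper symmetry element and so occurs as an enantiomeric pair, giving 3 + 1 = 4 stereoisomers in total.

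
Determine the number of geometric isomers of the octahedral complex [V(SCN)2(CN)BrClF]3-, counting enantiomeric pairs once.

9

An octahedron has six vertices in three trans pairs; every non-trans pair is cis.
Exhaustive case analysis gives 9 geometric isomers.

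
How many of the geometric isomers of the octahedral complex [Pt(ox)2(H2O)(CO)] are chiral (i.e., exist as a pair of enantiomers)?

1

The six octahedral sites form three mutually perpendicular trans pairs.
Each ox is bidentate and must span two cis positions.
There are 2 geometric isomers: H2O and CO mutually trans; H2O and CO mutually cis (chiral).
One of these lacks any improper symmetry element and so occurs as an enantiomeric pair, giving 2 + 1 = 3 stereoisomers in total.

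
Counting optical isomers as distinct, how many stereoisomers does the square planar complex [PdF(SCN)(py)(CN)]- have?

3

In a square planar complex each vertex has one trans partner and two cis neighbours.
Working through the distinct placements yields 3 geometric isomers: (CN/SCN trans, F/py trans); (CN/py trans, F/SCN trans); (CN/F trans, SCN/py trans).
Each arrangement has an internal mirror plane or centre of symmetry, so none is chiral.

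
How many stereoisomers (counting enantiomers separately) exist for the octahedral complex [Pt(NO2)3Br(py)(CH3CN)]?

5

In an octahedral complex each vertex has one trans partner and four cis neighbours.
Working through the distinct placements yields 4 geometric isomers: NO2 mer (3 arrangements); NO2 fac (chiral).
One of these lacks any improper symmetry element and so occurs as an enantiomeric pair, giving 4 + 1 = 5 stereoisomers in total.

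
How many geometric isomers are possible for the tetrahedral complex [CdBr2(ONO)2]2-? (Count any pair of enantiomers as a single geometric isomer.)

In a tetrahedral complex all four positions are equivalent and every pair of ligands is adjacent — there is no cis/trans distinction.
Only one geometric arrangement is possible.

1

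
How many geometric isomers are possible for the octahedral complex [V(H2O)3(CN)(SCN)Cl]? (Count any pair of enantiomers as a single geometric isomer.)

4

In an octahedral complex each vertex has one trans partner and four cis neighbours.
Systematic placement gives 4 geometric isomers: H2O mer (3 arrangements); H2O fac (chiral).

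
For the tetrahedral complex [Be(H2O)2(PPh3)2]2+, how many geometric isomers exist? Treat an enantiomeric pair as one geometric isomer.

All four vertices of a tetrahedron are equivalent and mutually adjacent, so cis/trans isomerism cannot arise.
Only one geometric arrangement is possible.

1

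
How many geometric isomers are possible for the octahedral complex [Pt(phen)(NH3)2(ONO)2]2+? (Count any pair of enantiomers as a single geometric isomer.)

Each phen is bidentate and must span two cis positions.
There are 3 geometric isomers: NH3 trans, ONO cis; NH3 cis, ONO cis (chiral); NH3 cis, ONO trans.

3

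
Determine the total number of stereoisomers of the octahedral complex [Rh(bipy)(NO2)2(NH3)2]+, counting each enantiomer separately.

4

Each bipy is bidentate and must span two cis positions.
Working through the distinct placements yields 3 geometric isomers: NO2 cis, NH3 trans; NO2 cis, NH3 cis (chiral); NO2 trans, NH3 cis.
One of these lacks any improper symmetry element and so occurs as an enantiomeric pair, giving 3 + 1 = 4 stereoisomers in total.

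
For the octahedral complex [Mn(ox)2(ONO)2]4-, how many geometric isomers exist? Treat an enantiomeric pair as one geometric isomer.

An octahedron has six vertices in three trans pairs; every non-trans pair is cis.
Each ox is bidentate and must span two cis positions.
Working through the distinct placements yields 2 geometric isomers: ONO trans; ONO cis (chiral).

2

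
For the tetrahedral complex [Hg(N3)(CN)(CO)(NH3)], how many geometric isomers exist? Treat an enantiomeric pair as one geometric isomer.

In a tetrahedral complex all four positions are equivalent and every pair of ligands is adjacent — there is no cis/trans distinction.
Only one geometric arrangement is possible; it has no improper symmetry element, so it exists as a pair of enantiomers (2 stereoisomers).

1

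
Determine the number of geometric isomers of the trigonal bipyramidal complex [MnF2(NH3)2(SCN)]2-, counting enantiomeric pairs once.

In a trigonal bipyramid the two axial positions differ from the three equatorial ones.
Placing the ligands in turn and identifying arrangements related by rotation or reflection leaves 5 distinct geometric isomers.

5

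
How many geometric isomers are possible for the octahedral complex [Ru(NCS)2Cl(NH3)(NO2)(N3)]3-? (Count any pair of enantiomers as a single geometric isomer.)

9

Placing the ligands in turn and identifying arrangements related by rotation or reflection leaves 9 distinct geometric isomers.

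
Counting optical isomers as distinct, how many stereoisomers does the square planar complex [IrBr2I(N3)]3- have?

2

In a square planar complex each vertex has one trans partner and two cis neighbours.
Systematic placement gives 2 geometric isomers: Br cis; Br trans.
Each arrangement has an internal mirror plane or centre of symmetry, so none is chiral.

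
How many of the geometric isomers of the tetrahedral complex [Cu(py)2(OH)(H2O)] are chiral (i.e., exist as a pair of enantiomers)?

Only one geometric arrangement is possible.

0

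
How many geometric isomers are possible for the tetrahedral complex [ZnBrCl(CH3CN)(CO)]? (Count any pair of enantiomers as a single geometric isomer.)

In a tetrahedral complex all four positions are equivalent and every pair of ligands is adjacent — there is no cis/trans distinction.
Only one geometric arrangement is possible; it has no improper symmetry element, so it exists as a pair of enantiomers (2 stereoisomers).

1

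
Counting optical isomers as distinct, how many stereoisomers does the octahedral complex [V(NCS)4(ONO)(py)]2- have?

2

An octahedron has six vertices in three trans pairs; every non-trans pair is cis.
Working through the distinct placements yields 2 geometric isomers: ONO and py mutually trans; ONO and py mutually cis.
Each arrangement has an internal mirror plane or centre of symmetry, so none is chiral.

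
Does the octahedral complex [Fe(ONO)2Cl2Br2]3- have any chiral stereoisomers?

yes

In an octahedral complex each vertex has one trans partner and four cis neighbours.
There are 5 geometric isomers: ONO trans, Cl trans, Br trans; ONO cis, Cl cis, Br trans; ONO trans, Cl cis, Br cis; ONO cis, Cl cis, Br cis (chiral); ONO cis, Cl trans, Br cis.
One of these lacks any improper symmetry element and so occurs as an enantiomeric pair, giving 5 + 1 = 6 stereoisomers in total.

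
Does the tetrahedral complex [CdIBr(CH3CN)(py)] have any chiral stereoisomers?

Only one geometric arrangement is possible; it has no improper symmetry element, so it exists as a pair of enantiomers (2 stereoisomers).

yes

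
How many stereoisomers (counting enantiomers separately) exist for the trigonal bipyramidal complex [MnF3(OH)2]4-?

A trigonal bipyramid has two axial and three equatorial sites, which are chemically inequivalent.
Working through the distinct placements yields 3 geometric isomers: OH both equatorial; OH one axial, one equatorial; OH both axial.
Each arrangement has an internal mirror plane or centre of symmetry, so none is chiral.

3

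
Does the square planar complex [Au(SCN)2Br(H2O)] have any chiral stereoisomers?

no

There are 2 geometric isomers: SCN cis; SCN trans.
Each arrangement has an internal mirror plane or centre of symmetry, so none is chiral.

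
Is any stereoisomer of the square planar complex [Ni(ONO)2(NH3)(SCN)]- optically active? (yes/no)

Systematic placement gives 2 geometric isomers: ONO cis; ONO trans.
Each arrangement has an internal mirror plane or centre of symmetry, so none is chiral.

no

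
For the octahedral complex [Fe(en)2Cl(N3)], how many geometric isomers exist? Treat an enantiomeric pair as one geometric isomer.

An octahedron has six vertices in three trans pairs; every non-trans pair is cis.
Each en is bidentate and must span two cis positions.
The distinct arrangements are (2 in all): Cl and N3 mutually trans; Cl and N3 mutually cis (chiral).

2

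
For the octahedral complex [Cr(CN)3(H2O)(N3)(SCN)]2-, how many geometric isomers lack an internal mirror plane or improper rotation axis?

In an octahedral complex each vertex has one trans partner and four cis neighbours.
The distinct arrangements are (4 in all): CN mer (3 arrangements); CN fac (chiral).
One of these lacks any improper symmetry element and so occurs as an enantiomeric pair, giving 4 + 1 = 5 stereoisomers in total.

1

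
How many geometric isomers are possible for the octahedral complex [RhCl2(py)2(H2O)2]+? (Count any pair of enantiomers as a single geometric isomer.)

5

Systematic placement gives 5 geometric isomers: Cl trans, py trans, H2O trans; Cl trans, py cis, H2O cis; Cl cis, py trans, H2O cis; Cl cis, py cis, H2O cis (chiral); Cl cis, py cis, H2O trans.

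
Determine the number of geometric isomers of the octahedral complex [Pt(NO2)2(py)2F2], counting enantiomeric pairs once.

5

The six octahedral sites form three mutually perpendicular trans pairs.
Systematic placement gives 5 geometric isomers: NO2 trans, py trans, F trans; NO2 cis, py cis, F trans; NO2 cis, py trans, F cis; NO2 cis, py cis, F cis (chiral); NO2 trans, py cis, F cis.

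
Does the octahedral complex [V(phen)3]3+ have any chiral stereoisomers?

In an octahedral complex each vertex has one trans partner and four cis neighbours.
Each phen is bidentate and must span two cis positions.
Only one geometric arrangement is possible; it has no improper symmetry element, so it exists as a pair of enantiomers (2 stereoisomers).

yes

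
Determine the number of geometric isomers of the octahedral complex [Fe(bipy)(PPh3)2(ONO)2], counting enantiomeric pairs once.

Each bipy is bidentate and must span two cis positions.
Working through the distinct placements yields 3 geometric isomers: PPh3 cis, ONO trans; PPh3 cis, ONO cis (chiral); PPh3 trans, ONO cis.

3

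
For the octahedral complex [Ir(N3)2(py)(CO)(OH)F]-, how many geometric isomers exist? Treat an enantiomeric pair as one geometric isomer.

9

An octahedron has six vertices in three trans pairs; every non-trans pair is cis.
Exhaustive case analysis gives 9 geometric isomers.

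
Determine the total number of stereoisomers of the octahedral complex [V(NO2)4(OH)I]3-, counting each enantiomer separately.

2

The six octahedral sites form three mutually perpendicular trans pairs.
There are 2 geometric isomers: OH and I mutually cis; OH and I mutually trans.
Each arrangement has an internal mirror plane or centre of symmetry, so none is chiral.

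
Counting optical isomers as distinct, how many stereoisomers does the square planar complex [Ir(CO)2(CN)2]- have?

A square has two trans pairs of vertices; adjacent vertices are cis.
There are 2 geometric isomers: CO cis; CO trans.
Each arrangement has an internal mirror plane or centre of symmetry, so none is chiral.

2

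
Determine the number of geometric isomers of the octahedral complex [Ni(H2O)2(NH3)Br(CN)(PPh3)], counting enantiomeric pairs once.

9

In an octahedral complex each vertex has one trans partner and four cis neighbours.
Exhaustive case analysis gives 9 geometric isomers.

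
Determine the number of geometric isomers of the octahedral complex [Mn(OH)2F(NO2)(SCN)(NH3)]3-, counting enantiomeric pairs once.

9

In an octahedral complex each vertex has one trans partner and four cis neighbours.
Placing the ligands in turn and identifying arrangements related by rotation or reflection leaves 9 distinct geometric isomers.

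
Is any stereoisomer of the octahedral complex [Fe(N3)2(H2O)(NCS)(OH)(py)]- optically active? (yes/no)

yes

In an octahedral complex each vertex has one trans partner and four cis neighbours.
Exhaustive case analysis gives 9 geometric isomers.
Of these, 6 lack any improper symmetry element and so occur as enantiomeric pairs, giving 9 + 6 = 15 stereoisomers in total.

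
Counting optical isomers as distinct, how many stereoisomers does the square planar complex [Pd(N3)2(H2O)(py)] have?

In a square planar complex each vertex has one trans partner and two cis neighbours.
The distinct arrangements are (2 in all): N3 cis; N3 trans.
Each arrangement has an internal mirror plane or centre of symmetry, so none is chiral.

2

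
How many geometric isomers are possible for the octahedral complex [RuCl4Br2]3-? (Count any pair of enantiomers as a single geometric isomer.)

The six octahedral sites form three mutually perpendicular trans pairs.
Working through the distinct placements yields 2 geometric isomers: Br trans; Br cis.

2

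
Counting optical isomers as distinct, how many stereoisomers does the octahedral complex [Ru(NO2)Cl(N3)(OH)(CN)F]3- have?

In an octahedral complex each vertex has one trans partner and four cis neighbours.
Placing the ligands in turn and identifying arrangements related by rotation or reflection leaves 15 distinct geometric isomers.
Of these, 15 lack any improper symmetry element and so occur as enantiomeric pairs, giving 15 + 15 = 30 stereoisomers in total.

30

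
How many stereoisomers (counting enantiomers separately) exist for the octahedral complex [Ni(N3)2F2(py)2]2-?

An octahedron has six vertices in three trans pairs; every non-trans pair is cis.
Working through the distinct placements yields 5 geometric isomers: N3 trans, F trans, py trans; N3 cis, F trans, py cis; N3 cis, F cis, py trans; N3 cis, F cis, py cis (chiral); N3 trans, F cis, py cis.
One of these lacks any improper symmetry element and so occurs as an enantiomeric pair, giving 5 + 1 = 6 stereoisomers in total.

6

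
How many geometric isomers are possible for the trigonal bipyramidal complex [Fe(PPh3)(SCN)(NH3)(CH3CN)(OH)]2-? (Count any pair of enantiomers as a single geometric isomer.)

10

A trigonal bipyramid has two axial and three equatorial sites, which are chemically inequivalent.
Exhaustive case analysis gives 10 geometric isomers.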